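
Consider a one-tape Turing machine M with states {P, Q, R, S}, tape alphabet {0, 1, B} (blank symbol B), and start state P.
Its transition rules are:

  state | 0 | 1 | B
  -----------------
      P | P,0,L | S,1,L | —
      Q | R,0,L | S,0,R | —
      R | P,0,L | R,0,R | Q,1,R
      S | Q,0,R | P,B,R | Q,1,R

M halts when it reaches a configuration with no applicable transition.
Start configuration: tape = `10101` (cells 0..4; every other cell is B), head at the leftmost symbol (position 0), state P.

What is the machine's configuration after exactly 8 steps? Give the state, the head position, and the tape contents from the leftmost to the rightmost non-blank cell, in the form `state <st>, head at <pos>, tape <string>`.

state Q, head at 6, tape 1000001

state=P head=0 tape=B[1]0101BB   (P,1)→(S,1,L)
state=S head=-1 tape=[B]10101BB   (S,B)→(Q,1,R)
state=Q head=0 tape=1[1]0101BB   (Q,1)→(S,0,R)
state=S head=1 tape=10[0]101BB   (S,0)→(Q,0,R)
state=Q head=2 tape=100[1]01BB   (Q,1)→(S,0,R)
state=S head=3 tape=1000[0]1BB   (S,0)→(Q,0,R)
state=Q head=4 tape=10000[1]BB   (Q,1)→(S,0,R)
state=S head=5 tape=100000[B]B   (S,B)→(Q,1,R)
state=Q head=6 tape=1000001[B]
After 8 steps: state Q, head at 6, tape 1000001.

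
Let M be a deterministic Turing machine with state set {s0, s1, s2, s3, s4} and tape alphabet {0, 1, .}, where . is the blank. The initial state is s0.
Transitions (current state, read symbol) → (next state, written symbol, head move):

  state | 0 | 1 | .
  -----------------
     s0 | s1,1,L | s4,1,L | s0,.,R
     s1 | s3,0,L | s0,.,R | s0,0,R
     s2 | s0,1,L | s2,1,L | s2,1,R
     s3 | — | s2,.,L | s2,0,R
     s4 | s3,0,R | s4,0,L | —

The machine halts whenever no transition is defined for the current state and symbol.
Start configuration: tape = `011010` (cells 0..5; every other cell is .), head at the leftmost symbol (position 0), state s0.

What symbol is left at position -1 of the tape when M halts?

1

state=s0 head=0 tape=..[0]11010   (s0,0)→(s1,1,L)
state=s1 head=-1 tape=.[.]111010   (s1,.)→(s0,0,R)
state=s0 head=0 tape=.0[1]11010   (s0,1)→(s4,1,L)
state=s4 head=-1 tape=.[0]111010   (s4,0)→(s3,0,R)
state=s3 head=0 tape=.0[1]11010   (s3,1)→(s2,.,L)
state=s2 head=-1 tape=.[0].11010   (s2,0)→(s0,1,L)
state=s0 head=-2 tape=[.]1.11010   (s0,.)→(s0,.,R)
state=s0 head=-1 tape=.[1].11010   (s0,1)→(s4,1,L)
state=s4 head=-2 tape=[.]1.11010
Cell -1 holds 1 when M halts.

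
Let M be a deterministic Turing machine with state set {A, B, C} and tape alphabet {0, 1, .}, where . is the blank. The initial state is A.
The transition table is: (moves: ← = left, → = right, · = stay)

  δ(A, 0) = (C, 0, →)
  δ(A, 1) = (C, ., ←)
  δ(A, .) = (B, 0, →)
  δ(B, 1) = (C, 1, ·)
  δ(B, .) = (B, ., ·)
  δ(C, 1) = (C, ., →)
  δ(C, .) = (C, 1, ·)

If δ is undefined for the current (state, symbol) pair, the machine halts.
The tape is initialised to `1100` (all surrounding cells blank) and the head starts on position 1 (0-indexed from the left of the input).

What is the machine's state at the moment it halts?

state=A head=1 tape=1[1]00   (A,1)→(C,.,←)
state=C head=0 tape=[1].00   (C,1)→(C,.,→)
state=C head=1 tape=.[.]00   (C,.)→(C,1,·)
state=C head=1 tape=.[1]00   (C,1)→(C,.,→)
state=C head=2 tape=..[0]0
No transition is defined for (C, 0); M halts in state C.

C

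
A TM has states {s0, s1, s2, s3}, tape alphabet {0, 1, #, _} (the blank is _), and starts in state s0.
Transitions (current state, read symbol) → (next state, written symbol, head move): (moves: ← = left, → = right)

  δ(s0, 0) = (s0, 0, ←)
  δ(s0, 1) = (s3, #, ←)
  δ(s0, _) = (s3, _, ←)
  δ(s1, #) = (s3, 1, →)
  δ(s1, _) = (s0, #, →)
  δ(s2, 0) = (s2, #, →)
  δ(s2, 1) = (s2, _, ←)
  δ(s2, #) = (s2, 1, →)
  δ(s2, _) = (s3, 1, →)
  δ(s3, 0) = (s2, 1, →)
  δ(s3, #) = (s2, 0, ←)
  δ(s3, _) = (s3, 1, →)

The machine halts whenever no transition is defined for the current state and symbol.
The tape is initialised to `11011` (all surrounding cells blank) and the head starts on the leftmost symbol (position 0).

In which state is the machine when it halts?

s3

state=s0 head=0 tape=____[1]1011   (s0,1)→(s3,#,←)
state=s3 head=-1 tape=___[_]#1011   (s3,_)→(s3,1,→)
state=s3 head=0 tape=___1[#]1011   (s3,#)→(s2,0,←)
state=s2 head=-1 tape=___[1]01011   (s2,1)→(s2,_,←)
state=s2 head=-2 tape=__[_]_01011   (s2,_)→(s3,1,→)
state=s3 head=-1 tape=__1[_]01011   (s3,_)→(s3,1,→)
state=s3 head=0 tape=__11[0]1011   (s3,0)→(s2,1,→)
state=s2 head=1 tape=__111[1]011   (s2,1)→(s2,_,←)
state=s2 head=0 tape=__11[1]_011   (s2,1)→(s2,_,←)
state=s2 head=-1 tape=__1[1]__011   (s2,1)→(s2,_,←)
state=s2 head=-2 tape=__[1]___011   (s2,1)→(s2,_,←)
state=s2 head=-3 tape=_[_]____011   (s2,_)→(s3,1,→)
state=s3 head=-2 tape=_1[_]___011   (s3,_)→(s3,1,→)
state=s3 head=-1 tape=_11[_]__011   (s3,_)→(s3,1,→)
state=s3 head=0 tape=_111[_]_011   (s3,_)→(s3,1,→)
state=s3 head=1 tape=_1111[_]011   (s3,_)→(s3,1,→)
state=s3 head=2 tape=_11111[0]11   (s3,0)→(s2,1,→)
state=s2 head=3 tape=_111111[1]1   (s2,1)→(s2,_,←)
state=s2 head=2 tape=_11111[1]_1   (s2,1)→(s2,_,←)
state=s2 head=1 tape=_1111[1]__1   (s2,1)→(s2,_,←)
state=s2 head=0 tape=_111[1]___1   (s2,1)→(s2,_,←)
state=s2 head=-1 tape=_11[1]____1   (s2,1)→(s2,_,←)
state=s2 head=-2 tape=_1[1]_____1   (s2,1)→(s2,_,←)
state=s2 head=-3 tape=_[1]______1   (s2,1)→(s2,_,←)
state=s2 head=-4 tape=[_]_______1   (s2,_)→(s3,1,→)
state=s3 head=-3 tape=1[_]______1   (s3,_)→(s3,1,→)
state=s3 head=-2 tape=11[_]_____1   (s3,_)→(s3,1,→)
state=s3 head=-1 tape=111[_]____1   (s3,_)→(s3,1,→)
state=s3 head=0 tape=1111[_]___1   (s3,_)→(s3,1,→)
state=s3 head=1 tape=11111[_]__1   (s3,_)→(s3,1,→)
state=s3 head=2 tape=111111[_]_1   (s3,_)→(s3,1,→)
state=s3 head=3 tape=1111111[_]1   (s3,_)→(s3,1,→)
state=s3 head=4 tape=11111111[1]
No transition is defined for (s3, 1); M halts in state s3.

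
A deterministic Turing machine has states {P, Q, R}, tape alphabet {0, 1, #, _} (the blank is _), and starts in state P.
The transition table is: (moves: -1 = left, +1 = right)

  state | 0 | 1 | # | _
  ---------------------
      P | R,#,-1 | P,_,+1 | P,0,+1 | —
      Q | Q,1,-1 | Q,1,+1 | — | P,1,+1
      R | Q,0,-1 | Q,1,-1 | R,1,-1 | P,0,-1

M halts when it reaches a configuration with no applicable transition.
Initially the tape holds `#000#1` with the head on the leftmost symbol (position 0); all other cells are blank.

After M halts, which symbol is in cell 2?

#

P | ___[#]000#1   read # → write 0, move +1, go to P
P | ___0[0]00#1   read 0 → write #, move -1, go to R
R | ___[0]#00#1   read 0 → write 0, move -1, go to Q
Q | __[_]0#00#1   read _ → write 1, move +1, go to P
P | __1[0]#00#1   read 0 → write #, move -1, go to R
R | __[1]##00#1   read 1 → write 1, move -1, go to Q
Q | _[_]1##00#1   read _ → write 1, move +1, go to P
P | _1[1]##00#1   read 1 → write _, move +1, go to P
P | _1_[#]#00#1   read # → write 0, move +1, go to P
P | _1_0[#]00#1   read # → write 0, move +1, go to P
P | _1_00[0]0#1   read 0 → write #, move -1, go to R
R | _1_0[0]#0#1   read 0 → write 0, move -1, go to Q
Q | _1_[0]0#0#1   read 0 → write 1, move -1, go to Q
Q | _1[_]10#0#1   read _ → write 1, move +1, go to P
P | _11[1]0#0#1   read 1 → write _, move +1, go to P
P | _11_[0]#0#1   read 0 → write #, move -1, go to R
R | _11[_]##0#1   read _ → write 0, move -1, go to P
P | _1[1]0##0#1   read 1 → write _, move +1, go to P
P | _1_[0]##0#1   read 0 → write #, move -1, go to R
R | _1[_]###0#1   read _ → write 0, move -1, go to P
P | _[1]0###0#1   read 1 → write _, move +1, go to P
P | __[0]###0#1   read 0 → write #, move -1, go to R
R | _[_]####0#1   read _ → write 0, move -1, go to P
P | [_]0####0#1
Cell 2 holds # when M halts.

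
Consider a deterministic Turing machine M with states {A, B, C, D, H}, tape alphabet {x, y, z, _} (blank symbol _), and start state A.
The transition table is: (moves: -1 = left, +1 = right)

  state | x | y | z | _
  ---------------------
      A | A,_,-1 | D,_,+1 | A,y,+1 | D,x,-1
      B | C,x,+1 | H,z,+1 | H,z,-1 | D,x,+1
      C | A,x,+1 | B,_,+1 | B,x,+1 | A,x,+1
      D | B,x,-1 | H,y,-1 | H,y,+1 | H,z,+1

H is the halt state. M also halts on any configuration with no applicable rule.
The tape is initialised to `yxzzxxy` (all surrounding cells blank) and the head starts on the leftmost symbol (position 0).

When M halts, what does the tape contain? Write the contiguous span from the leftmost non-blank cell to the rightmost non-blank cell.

xxy_zxy

A | [y]xzzxxy   read y → write _, move +1, go to D
D | _[x]zzxxy   read x → write x, move -1, go to B
B | [_]xzzxxy   read _ → write x, move +1, go to D
D | x[x]zzxxy   read x → write x, move -1, go to B
B | [x]xzzxxy   read x → write x, move +1, go to C
C | x[x]zzxxy   read x → write x, move +1, go to A
A | xx[z]zxxy   read z → write y, move +1, go to A
A | xxy[z]xxy   read z → write y, move +1, go to A
A | xxyy[x]xy   read x → write _, move -1, go to A
A | xxy[y]_xy   read y → write _, move +1, go to D
D | xxy_[_]xy   read _ → write z, move +1, go to H
H | xxy_z[x]y
The non-blank tape span at halt is xxy_zxy.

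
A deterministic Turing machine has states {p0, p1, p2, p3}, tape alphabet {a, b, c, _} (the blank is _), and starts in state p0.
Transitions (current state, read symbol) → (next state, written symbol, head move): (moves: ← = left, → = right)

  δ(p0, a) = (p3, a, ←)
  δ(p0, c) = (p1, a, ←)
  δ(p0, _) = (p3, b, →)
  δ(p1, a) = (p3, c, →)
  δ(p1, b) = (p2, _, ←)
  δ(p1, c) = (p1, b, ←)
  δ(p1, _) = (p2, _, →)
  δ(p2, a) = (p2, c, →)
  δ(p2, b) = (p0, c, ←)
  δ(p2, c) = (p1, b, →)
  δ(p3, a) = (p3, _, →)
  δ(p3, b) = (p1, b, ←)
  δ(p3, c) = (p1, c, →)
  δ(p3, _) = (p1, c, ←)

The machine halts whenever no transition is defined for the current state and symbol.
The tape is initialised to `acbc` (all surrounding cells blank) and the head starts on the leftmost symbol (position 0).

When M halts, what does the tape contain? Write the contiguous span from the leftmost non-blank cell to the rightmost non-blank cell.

p0 | __[a]cbc__   read a → write a, move ←, go to p3
p3 | _[_]acbc__   read _ → write c, move ←, go to p1
p1 | [_]cacbc__   read _ → write _, move →, go to p2
p2 | _[c]acbc__   read c → write b, move →, go to p1
p1 | _b[a]cbc__   read a → write c, move →, go to p3
p3 | _bc[c]bc__   read c → write c, move →, go to p1
p1 | _bcc[b]c__   read b → write _, move ←, go to p2
p2 | _bc[c]_c__   read c → write b, move →, go to p1
p1 | _bcb[_]c__   read _ → write _, move →, go to p2
p2 | _bcb_[c]__   read c → write b, move →, go to p1
p1 | _bcb_b[_]_   read _ → write _, move →, go to p2
p2 | _bcb_b_[_]
The non-blank tape span at halt is bcb_b.

bcb_b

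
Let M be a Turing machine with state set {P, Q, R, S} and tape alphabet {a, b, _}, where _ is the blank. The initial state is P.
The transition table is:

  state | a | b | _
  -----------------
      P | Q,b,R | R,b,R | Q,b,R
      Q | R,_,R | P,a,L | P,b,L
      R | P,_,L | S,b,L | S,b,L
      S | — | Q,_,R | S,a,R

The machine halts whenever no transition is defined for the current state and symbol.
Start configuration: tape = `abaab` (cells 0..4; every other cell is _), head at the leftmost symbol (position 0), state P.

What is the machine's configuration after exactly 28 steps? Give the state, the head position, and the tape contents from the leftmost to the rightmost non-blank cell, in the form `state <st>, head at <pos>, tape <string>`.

state R, head at 4, tape bbb_b

state=P head=0 tape=[a]baab   (P,a)→(Q,b,R)
state=Q head=1 tape=b[b]aab   (Q,b)→(P,a,L)
state=P head=0 tape=[b]aaab   (P,b)→(R,b,R)
state=R head=1 tape=b[a]aab   (R,a)→(P,_,L)
state=P head=0 tape=[b]_aab   (P,b)→(R,b,R)
state=R head=1 tape=b[_]aab   (R,_)→(S,b,L)
state=S head=0 tape=[b]baab   (S,b)→(Q,_,R)
state=Q head=1 tape=_[b]aab   (Q,b)→(P,a,L)
state=P head=0 tape=[_]aaab   (P,_)→(Q,b,R)
state=Q head=1 tape=b[a]aab   (Q,a)→(R,_,R)
state=R head=2 tape=b_[a]ab   (R,a)→(P,_,L)
state=P head=1 tape=b[_]_ab   (P,_)→(Q,b,R)
state=Q head=2 tape=bb[_]ab   (Q,_)→(P,b,L)
state=P head=1 tape=b[b]bab   (P,b)→(R,b,R)
state=R head=2 tape=bb[b]ab   (R,b)→(S,b,L)
state=S head=1 tape=b[b]bab   (S,b)→(Q,_,R)
state=Q head=2 tape=b_[b]ab   (Q,b)→(P,a,L)
state=P head=1 tape=b[_]aab   (P,_)→(Q,b,R)
state=Q head=2 tape=bb[a]ab   (Q,a)→(R,_,R)
state=R head=3 tape=bb_[a]b   (R,a)→(P,_,L)
state=P head=2 tape=bb[_]_b   (P,_)→(Q,b,R)
state=Q head=3 tape=bbb[_]b   (Q,_)→(P,b,L)
state=P head=2 tape=bb[b]bb   (P,b)→(R,b,R)
state=R head=3 tape=bbb[b]b   (R,b)→(S,b,L)
state=S head=2 tape=bb[b]bb   (S,b)→(Q,_,R)
state=Q head=3 tape=bb_[b]b   (Q,b)→(P,a,L)
state=P head=2 tape=bb[_]ab   (P,_)→(Q,b,R)
state=Q head=3 tape=bbb[a]b   (Q,a)→(R,_,R)
state=R head=4 tape=bbb_[b]
After 28 steps: state R, head at 4, tape bbb_b.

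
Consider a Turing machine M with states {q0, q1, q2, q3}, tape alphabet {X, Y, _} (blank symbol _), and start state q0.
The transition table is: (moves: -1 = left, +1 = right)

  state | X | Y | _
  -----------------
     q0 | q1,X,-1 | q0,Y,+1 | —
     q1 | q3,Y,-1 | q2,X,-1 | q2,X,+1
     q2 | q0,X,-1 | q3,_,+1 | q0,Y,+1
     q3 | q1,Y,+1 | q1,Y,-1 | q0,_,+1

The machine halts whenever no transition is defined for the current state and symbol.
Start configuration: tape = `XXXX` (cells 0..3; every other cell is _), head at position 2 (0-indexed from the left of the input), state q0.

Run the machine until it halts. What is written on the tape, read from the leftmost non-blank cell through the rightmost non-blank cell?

XX_YXY

q0 | XX[X]X___   read X → write X, move -1, go to q1
q1 | X[X]XX___   read X → write Y, move -1, go to q3
q3 | [X]YXX___   read X → write Y, move +1, go to q1
q1 | Y[Y]XX___   read Y → write X, move -1, go to q2
q2 | [Y]XXX___   read Y → write _, move +1, go to q3
q3 | _[X]XX___   read X → write Y, move +1, go to q1
q1 | _Y[X]X___   read X → write Y, move -1, go to q3
q3 | _[Y]YX___   read Y → write Y, move -1, go to q1
q1 | [_]YYX___   read _ → write X, move +1, go to q2
q2 | X[Y]YX___   read Y → write _, move +1, go to q3
q3 | X_[Y]X___   read Y → write Y, move -1, go to q1
q1 | X[_]YX___   read _ → write X, move +1, go to q2
q2 | XX[Y]X___   read Y → write _, move +1, go to q3
q3 | XX_[X]___   read X → write Y, move +1, go to q1
q1 | XX_Y[_]__   read _ → write X, move +1, go to q2
q2 | XX_YX[_]_   read _ → write Y, move +1, go to q0
q0 | XX_YXY[_]
The non-blank tape span at halt is XX_YXY.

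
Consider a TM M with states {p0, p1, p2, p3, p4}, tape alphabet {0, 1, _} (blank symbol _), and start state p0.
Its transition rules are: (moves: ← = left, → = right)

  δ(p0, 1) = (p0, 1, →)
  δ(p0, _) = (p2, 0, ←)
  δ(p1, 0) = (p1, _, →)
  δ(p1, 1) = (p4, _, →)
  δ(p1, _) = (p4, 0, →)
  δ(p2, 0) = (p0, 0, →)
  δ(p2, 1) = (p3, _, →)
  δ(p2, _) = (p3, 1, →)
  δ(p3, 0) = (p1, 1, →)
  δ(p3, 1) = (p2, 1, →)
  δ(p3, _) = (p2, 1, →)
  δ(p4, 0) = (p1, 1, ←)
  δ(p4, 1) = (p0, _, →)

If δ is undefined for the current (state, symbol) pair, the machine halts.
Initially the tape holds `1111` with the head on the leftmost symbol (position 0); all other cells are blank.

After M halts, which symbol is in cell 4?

state=p0 head=0 tape=[1]111___   (p0,1)→(p0,1,→)
state=p0 head=1 tape=1[1]11___   (p0,1)→(p0,1,→)
state=p0 head=2 tape=11[1]1___   (p0,1)→(p0,1,→)
state=p0 head=3 tape=111[1]___   (p0,1)→(p0,1,→)
state=p0 head=4 tape=1111[_]__   (p0,_)→(p2,0,←)
state=p2 head=3 tape=111[1]0__   (p2,1)→(p3,_,→)
state=p3 head=4 tape=111_[0]__   (p3,0)→(p1,1,→)
state=p1 head=5 tape=111_1[_]_   (p1,_)→(p4,0,→)
state=p4 head=6 tape=111_10[_]
Cell 4 holds 1 when M halts.

1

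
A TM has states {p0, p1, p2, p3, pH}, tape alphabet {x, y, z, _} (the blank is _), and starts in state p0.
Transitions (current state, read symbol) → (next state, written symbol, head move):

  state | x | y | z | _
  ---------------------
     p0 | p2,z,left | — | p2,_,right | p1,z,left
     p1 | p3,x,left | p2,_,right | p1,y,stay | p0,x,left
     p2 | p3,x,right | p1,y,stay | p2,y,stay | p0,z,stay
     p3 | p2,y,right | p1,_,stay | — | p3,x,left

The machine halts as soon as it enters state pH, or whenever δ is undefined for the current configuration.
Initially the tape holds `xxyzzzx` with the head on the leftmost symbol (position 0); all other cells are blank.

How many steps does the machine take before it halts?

16

p0 | _[x]xyzzzx   read x → write z, move left, go to p2
p2 | [_]zxyzzzx   read _ → write z, move stay, go to p0
p0 | [z]zxyzzzx   read z → write _, move right, go to p2
p2 | _[z]xyzzzx   read z → write y, move stay, go to p2
p2 | _[y]xyzzzx   read y → write y, move stay, go to p1
p1 | _[y]xyzzzx   read y → write _, move right, go to p2
p2 | __[x]yzzzx   read x → write x, move right, go to p3
p3 | __x[y]zzzx   read y → write _, move stay, go to p1
p1 | __x[_]zzzx   read _ → write x, move left, go to p0
p0 | __[x]xzzzx   read x → write z, move left, go to p2
p2 | _[_]zxzzzx   read _ → write z, move stay, go to p0
p0 | _[z]zxzzzx   read z → write _, move right, go to p2
p2 | __[z]xzzzx   read z → write y, move stay, go to p2
p2 | __[y]xzzzx   read y → write y, move stay, go to p1
p1 | __[y]xzzzx   read y → write _, move right, go to p2
p2 | ___[x]zzzx   read x → write x, move right, go to p3
p3 | ___x[z]zzx
M halts after 16 transitions.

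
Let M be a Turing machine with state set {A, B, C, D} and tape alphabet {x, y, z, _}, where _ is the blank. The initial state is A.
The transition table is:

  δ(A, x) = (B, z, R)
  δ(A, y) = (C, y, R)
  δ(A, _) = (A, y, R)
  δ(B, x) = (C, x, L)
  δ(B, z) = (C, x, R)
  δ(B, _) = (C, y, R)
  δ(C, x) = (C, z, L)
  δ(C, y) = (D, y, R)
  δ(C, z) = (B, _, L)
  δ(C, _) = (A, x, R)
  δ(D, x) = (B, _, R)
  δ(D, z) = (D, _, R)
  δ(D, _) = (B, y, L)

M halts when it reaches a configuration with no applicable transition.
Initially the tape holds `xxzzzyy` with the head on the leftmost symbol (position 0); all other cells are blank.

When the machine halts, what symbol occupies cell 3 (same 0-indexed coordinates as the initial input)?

y

A | _[x]xzzzyy   read x → write z, move R, go to B
B | _z[x]zzzyy   read x → write x, move L, go to C
C | _[z]xzzzyy   read z → write _, move L, go to B
B | [_]_xzzzyy   read _ → write y, move R, go to C
C | y[_]xzzzyy   read _ → write x, move R, go to A
A | yx[x]zzzyy   read x → write z, move R, go to B
B | yxz[z]zzyy   read z → write x, move R, go to C
C | yxzx[z]zyy   read z → write _, move L, go to B
B | yxz[x]_zyy   read x → write x, move L, go to C
C | yx[z]x_zyy   read z → write _, move L, go to B
B | y[x]_x_zyy   read x → write x, move L, go to C
C | [y]x_x_zyy   read y → write y, move R, go to D
D | y[x]_x_zyy   read x → write _, move R, go to B
B | y_[_]x_zyy   read _ → write y, move R, go to C
C | y_y[x]_zyy   read x → write z, move L, go to C
C | y_[y]z_zyy   read y → write y, move R, go to D
D | y_y[z]_zyy   read z → write _, move R, go to D
D | y_y_[_]zyy   read _ → write y, move L, go to B
B | y_y[_]yzyy   read _ → write y, move R, go to C
C | y_yy[y]zyy   read y → write y, move R, go to D
D | y_yyy[z]yy   read z → write _, move R, go to D
D | y_yyy_[y]y
Cell 3 holds y when M halts.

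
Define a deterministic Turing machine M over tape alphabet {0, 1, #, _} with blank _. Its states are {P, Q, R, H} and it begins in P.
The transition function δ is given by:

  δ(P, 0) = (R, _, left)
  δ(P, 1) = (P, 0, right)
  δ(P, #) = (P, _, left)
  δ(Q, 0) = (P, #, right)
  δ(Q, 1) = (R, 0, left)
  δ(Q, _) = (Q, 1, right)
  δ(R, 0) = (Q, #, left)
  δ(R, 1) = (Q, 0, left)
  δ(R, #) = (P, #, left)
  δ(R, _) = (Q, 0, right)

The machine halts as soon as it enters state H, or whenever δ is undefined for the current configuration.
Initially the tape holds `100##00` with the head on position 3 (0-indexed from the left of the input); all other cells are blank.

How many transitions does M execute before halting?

15

state=P head=3 tape=__100[#]#00   (P,#)→(P,_,left)
state=P head=2 tape=__10[0]_#00   (P,0)→(R,_,left)
state=R head=1 tape=__1[0]__#00   (R,0)→(Q,#,left)
state=Q head=0 tape=__[1]#__#00   (Q,1)→(R,0,left)
state=R head=-1 tape=_[_]0#__#00   (R,_)→(Q,0,right)
state=Q head=0 tape=_0[0]#__#00   (Q,0)→(P,#,right)
state=P head=1 tape=_0#[#]__#00   (P,#)→(P,_,left)
state=P head=0 tape=_0[#]___#00   (P,#)→(P,_,left)
state=P head=-1 tape=_[0]____#00   (P,0)→(R,_,left)
state=R head=-2 tape=[_]_____#00   (R,_)→(Q,0,right)
state=Q head=-1 tape=0[_]____#00   (Q,_)→(Q,1,right)
state=Q head=0 tape=01[_]___#00   (Q,_)→(Q,1,right)
state=Q head=1 tape=011[_]__#00   (Q,_)→(Q,1,right)
state=Q head=2 tape=0111[_]_#00   (Q,_)→(Q,1,right)
state=Q head=3 tape=01111[_]#00   (Q,_)→(Q,1,right)
state=Q head=4 tape=011111[#]00
M halts after 15 transitions.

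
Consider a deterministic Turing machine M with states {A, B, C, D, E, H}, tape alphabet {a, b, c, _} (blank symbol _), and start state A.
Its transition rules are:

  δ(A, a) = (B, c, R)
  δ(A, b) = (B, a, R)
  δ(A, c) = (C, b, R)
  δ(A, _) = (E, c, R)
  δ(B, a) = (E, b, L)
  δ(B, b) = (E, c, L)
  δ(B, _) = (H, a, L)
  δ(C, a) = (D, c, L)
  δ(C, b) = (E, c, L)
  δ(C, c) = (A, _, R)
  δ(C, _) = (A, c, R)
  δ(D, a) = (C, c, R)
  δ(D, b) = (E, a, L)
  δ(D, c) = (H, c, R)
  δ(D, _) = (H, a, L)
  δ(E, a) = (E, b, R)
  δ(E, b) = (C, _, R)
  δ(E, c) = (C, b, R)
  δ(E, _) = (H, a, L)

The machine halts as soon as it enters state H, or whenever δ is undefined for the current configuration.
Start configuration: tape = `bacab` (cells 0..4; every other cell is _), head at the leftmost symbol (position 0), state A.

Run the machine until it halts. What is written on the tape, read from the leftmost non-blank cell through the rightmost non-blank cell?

b__b_ca

state=A head=0 tape=[b]acab__   (A,b)→(B,a,R)
state=B head=1 tape=a[a]cab__   (B,a)→(E,b,L)
state=E head=0 tape=[a]bcab__   (E,a)→(E,b,R)
state=E head=1 tape=b[b]cab__   (E,b)→(C,_,R)
state=C head=2 tape=b_[c]ab__   (C,c)→(A,_,R)
state=A head=3 tape=b__[a]b__   (A,a)→(B,c,R)
state=B head=4 tape=b__c[b]__   (B,b)→(E,c,L)
state=E head=3 tape=b__[c]c__   (E,c)→(C,b,R)
state=C head=4 tape=b__b[c]__   (C,c)→(A,_,R)
state=A head=5 tape=b__b_[_]_   (A,_)→(E,c,R)
state=E head=6 tape=b__b_c[_]   (E,_)→(H,a,L)
state=H head=5 tape=b__b_[c]a
The non-blank tape span at halt is b__b_ca.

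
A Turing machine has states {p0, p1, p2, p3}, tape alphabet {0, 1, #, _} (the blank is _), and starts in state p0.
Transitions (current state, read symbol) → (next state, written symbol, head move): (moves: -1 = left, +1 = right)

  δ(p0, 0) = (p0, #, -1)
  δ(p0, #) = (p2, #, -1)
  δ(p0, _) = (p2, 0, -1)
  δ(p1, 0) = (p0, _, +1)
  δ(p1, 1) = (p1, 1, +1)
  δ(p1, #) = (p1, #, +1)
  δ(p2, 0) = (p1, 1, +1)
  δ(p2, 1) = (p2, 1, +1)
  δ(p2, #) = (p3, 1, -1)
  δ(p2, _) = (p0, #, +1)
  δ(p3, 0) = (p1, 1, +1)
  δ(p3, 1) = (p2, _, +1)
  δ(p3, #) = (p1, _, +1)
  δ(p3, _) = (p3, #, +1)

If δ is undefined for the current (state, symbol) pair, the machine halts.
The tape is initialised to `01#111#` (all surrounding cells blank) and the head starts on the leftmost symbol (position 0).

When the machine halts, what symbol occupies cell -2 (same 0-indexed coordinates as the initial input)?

p0 | ____[0]1#111#___   read 0 → write #, move -1, go to p0
p0 | ___[_]#1#111#___   read _ → write 0, move -1, go to p2
p2 | __[_]0#1#111#___   read _ → write #, move +1, go to p0
p0 | __#[0]#1#111#___   read 0 → write #, move -1, go to p0
p0 | __[#]##1#111#___   read # → write #, move -1, go to p2
p2 | _[_]###1#111#___   read _ → write #, move +1, go to p0
p0 | _#[#]##1#111#___   read # → write #, move -1, go to p2
p2 | _[#]###1#111#___   read # → write 1, move -1, go to p3
p3 | [_]1###1#111#___   read _ → write #, move +1, go to p3
p3 | #[1]###1#111#___   read 1 → write _, move +1, go to p2
p2 | #_[#]##1#111#___   read # → write 1, move -1, go to p3
p3 | #[_]1##1#111#___   read _ → write #, move +1, go to p3
p3 | ##[1]##1#111#___   read 1 → write _, move +1, go to p2
p2 | ##_[#]#1#111#___   read # → write 1, move -1, go to p3
p3 | ##[_]1#1#111#___   read _ → write #, move +1, go to p3
p3 | ###[1]#1#111#___   read 1 → write _, move +1, go to p2
p2 | ###_[#]1#111#___   read # → write 1, move -1, go to p3
p3 | ###[_]11#111#___   read _ → write #, move +1, go to p3
p3 | ####[1]1#111#___   read 1 → write _, move +1, go to p2
p2 | ####_[1]#111#___   read 1 → write 1, move +1, go to p2
p2 | ####_1[#]111#___   read # → write 1, move -1, go to p3
p3 | ####_[1]1111#___   read 1 → write _, move +1, go to p2
p2 | ####__[1]111#___   read 1 → write 1, move +1, go to p2
p2 | ####__1[1]11#___   read 1 → write 1, move +1, go to p2
p2 | ####__11[1]1#___   read 1 → write 1, move +1, go to p2
p2 | ####__111[1]#___   read 1 → write 1, move +1, go to p2
p2 | ####__1111[#]___   read # → write 1, move -1, go to p3
p3 | ####__111[1]1___   read 1 → write _, move +1, go to p2
p2 | ####__111_[1]___   read 1 → write 1, move +1, go to p2
p2 | ####__111_1[_]__   read _ → write #, move +1, go to p0
p0 | ####__111_1#[_]_   read _ → write 0, move -1, go to p2
p2 | ####__111_1[#]0_   read # → write 1, move -1, go to p3
p3 | ####__111_[1]10_   read 1 → write _, move +1, go to p2
p2 | ####__111__[1]0_   read 1 → write 1, move +1, go to p2
p2 | ####__111__1[0]_   read 0 → write 1, move +1, go to p1
p1 | ####__111__11[_]
Cell -2 holds # when M halts.

#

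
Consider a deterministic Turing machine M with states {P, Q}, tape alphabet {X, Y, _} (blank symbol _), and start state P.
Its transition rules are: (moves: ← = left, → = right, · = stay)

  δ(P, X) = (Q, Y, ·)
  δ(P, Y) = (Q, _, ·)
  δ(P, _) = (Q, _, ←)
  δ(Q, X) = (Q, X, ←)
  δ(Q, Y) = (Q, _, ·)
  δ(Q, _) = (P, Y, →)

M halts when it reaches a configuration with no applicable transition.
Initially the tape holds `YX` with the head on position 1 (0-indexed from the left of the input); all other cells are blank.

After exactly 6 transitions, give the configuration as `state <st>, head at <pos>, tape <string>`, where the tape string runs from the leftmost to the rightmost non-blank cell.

state P, head at 2, tape YY

state=P head=1 tape=Y[X]_   (P,X)→(Q,Y,·)
state=Q head=1 tape=Y[Y]_   (Q,Y)→(Q,_,·)
state=Q head=1 tape=Y[_]_   (Q,_)→(P,Y,→)
state=P head=2 tape=YY[_]   (P,_)→(Q,_,←)
state=Q head=1 tape=Y[Y]_   (Q,Y)→(Q,_,·)
state=Q head=1 tape=Y[_]_   (Q,_)→(P,Y,→)
state=P head=2 tape=YY[_]
After 6 steps: state P, head at 2, tape YY.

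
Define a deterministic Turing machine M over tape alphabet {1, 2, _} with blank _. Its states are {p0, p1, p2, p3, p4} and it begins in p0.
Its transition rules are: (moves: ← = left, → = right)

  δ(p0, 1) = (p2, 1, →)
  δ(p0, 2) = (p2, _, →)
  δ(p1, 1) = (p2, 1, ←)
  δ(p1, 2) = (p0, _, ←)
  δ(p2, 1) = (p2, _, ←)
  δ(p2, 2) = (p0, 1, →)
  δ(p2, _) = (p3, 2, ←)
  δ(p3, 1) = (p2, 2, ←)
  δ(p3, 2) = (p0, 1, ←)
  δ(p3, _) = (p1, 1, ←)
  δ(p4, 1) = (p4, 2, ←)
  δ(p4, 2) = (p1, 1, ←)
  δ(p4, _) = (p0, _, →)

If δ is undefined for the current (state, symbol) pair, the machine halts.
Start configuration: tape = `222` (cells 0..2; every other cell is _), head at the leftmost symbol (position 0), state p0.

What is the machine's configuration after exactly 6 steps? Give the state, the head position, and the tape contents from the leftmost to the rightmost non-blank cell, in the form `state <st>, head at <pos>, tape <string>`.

state p2, head at 0, tape 112

state=p0 head=0 tape=[2]22_   (p0,2)→(p2,_,→)
state=p2 head=1 tape=_[2]2_   (p2,2)→(p0,1,→)
state=p0 head=2 tape=_1[2]_   (p0,2)→(p2,_,→)
state=p2 head=3 tape=_1_[_]   (p2,_)→(p3,2,←)
state=p3 head=2 tape=_1[_]2   (p3,_)→(p1,1,←)
state=p1 head=1 tape=_[1]12   (p1,1)→(p2,1,←)
state=p2 head=0 tape=[_]112
After 6 steps: state p2, head at 0, tape 112.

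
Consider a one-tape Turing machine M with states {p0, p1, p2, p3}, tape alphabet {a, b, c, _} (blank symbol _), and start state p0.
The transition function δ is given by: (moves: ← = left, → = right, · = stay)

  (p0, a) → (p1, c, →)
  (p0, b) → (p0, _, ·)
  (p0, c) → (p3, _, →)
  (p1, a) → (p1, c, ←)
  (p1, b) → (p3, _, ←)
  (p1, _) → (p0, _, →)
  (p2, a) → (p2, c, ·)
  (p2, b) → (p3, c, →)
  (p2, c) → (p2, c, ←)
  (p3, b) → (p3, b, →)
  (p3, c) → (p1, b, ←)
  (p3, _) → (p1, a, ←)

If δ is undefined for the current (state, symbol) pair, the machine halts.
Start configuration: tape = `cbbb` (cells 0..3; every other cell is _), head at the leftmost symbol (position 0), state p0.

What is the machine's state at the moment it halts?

state=p0 head=0 tape=_[c]bbb_   (p0,c)→(p3,_,→)
state=p3 head=1 tape=__[b]bb_   (p3,b)→(p3,b,→)
state=p3 head=2 tape=__b[b]b_   (p3,b)→(p3,b,→)
state=p3 head=3 tape=__bb[b]_   (p3,b)→(p3,b,→)
state=p3 head=4 tape=__bbb[_]   (p3,_)→(p1,a,←)
state=p1 head=3 tape=__bb[b]a   (p1,b)→(p3,_,←)
state=p3 head=2 tape=__b[b]_a   (p3,b)→(p3,b,→)
state=p3 head=3 tape=__bb[_]a   (p3,_)→(p1,a,←)
state=p1 head=2 tape=__b[b]aa   (p1,b)→(p3,_,←)
state=p3 head=1 tape=__[b]_aa   (p3,b)→(p3,b,→)
state=p3 head=2 tape=__b[_]aa   (p3,_)→(p1,a,←)
state=p1 head=1 tape=__[b]aaa   (p1,b)→(p3,_,←)
state=p3 head=0 tape=_[_]_aaa   (p3,_)→(p1,a,←)
state=p1 head=-1 tape=[_]a_aaa   (p1,_)→(p0,_,→)
state=p0 head=0 tape=_[a]_aaa   (p0,a)→(p1,c,→)
state=p1 head=1 tape=_c[_]aaa   (p1,_)→(p0,_,→)
state=p0 head=2 tape=_c_[a]aa   (p0,a)→(p1,c,→)
state=p1 head=3 tape=_c_c[a]a   (p1,a)→(p1,c,←)
state=p1 head=2 tape=_c_[c]ca
No transition is defined for (p1, c); M halts in state p1.

p1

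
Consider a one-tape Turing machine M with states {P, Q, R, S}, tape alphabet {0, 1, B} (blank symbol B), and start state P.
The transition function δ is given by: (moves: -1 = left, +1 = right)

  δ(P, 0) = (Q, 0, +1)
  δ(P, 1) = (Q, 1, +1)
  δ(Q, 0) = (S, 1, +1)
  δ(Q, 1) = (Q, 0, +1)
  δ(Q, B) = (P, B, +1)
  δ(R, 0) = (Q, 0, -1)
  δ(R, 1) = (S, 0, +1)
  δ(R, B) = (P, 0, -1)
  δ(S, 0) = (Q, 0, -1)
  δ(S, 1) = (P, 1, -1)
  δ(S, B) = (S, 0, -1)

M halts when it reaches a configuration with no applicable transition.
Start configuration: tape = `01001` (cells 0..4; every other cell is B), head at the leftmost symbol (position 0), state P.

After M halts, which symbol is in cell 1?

0

P | [0]1001BB   read 0 → write 0, move +1, go to Q
Q | 0[1]001BB   read 1 → write 0, move +1, go to Q
Q | 00[0]01BB   read 0 → write 1, move +1, go to S
S | 001[0]1BB   read 0 → write 0, move -1, go to Q
Q | 00[1]01BB   read 1 → write 0, move +1, go to Q
Q | 000[0]1BB   read 0 → write 1, move +1, go to S
S | 0001[1]BB   read 1 → write 1, move -1, go to P
P | 000[1]1BB   read 1 → write 1, move +1, go to Q
Q | 0001[1]BB   read 1 → write 0, move +1, go to Q
Q | 00010[B]B   read B → write B, move +1, go to P
P | 00010B[B]
Cell 1 holds 0 when M halts.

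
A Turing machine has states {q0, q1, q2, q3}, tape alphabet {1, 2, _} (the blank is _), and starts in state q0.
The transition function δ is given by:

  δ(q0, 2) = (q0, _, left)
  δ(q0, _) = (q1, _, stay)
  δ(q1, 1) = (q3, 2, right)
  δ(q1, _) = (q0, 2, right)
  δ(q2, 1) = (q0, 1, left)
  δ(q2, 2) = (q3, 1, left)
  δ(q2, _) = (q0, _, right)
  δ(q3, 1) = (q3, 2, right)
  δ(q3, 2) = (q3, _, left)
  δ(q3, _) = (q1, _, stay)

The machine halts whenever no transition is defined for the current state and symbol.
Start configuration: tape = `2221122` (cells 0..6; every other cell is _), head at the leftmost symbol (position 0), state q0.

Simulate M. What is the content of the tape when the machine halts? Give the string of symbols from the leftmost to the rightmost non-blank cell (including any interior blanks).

2222221122

q0 | ___[2]221122   read 2 → write _, move left, go to q0
q0 | __[_]_221122   read _ → write _, move stay, go to q1
q1 | __[_]_221122   read _ → write 2, move right, go to q0
q0 | __2[_]221122   read _ → write _, move stay, go to q1
q1 | __2[_]221122   read _ → write 2, move right, go to q0
q0 | __22[2]21122   read 2 → write _, move left, go to q0
q0 | __2[2]_21122   read 2 → write _, move left, go to q0
q0 | __[2]__21122   read 2 → write _, move left, go to q0
q0 | _[_]___21122   read _ → write _, move stay, go to q1
q1 | _[_]___21122   read _ → write 2, move right, go to q0
q0 | _2[_]__21122   read _ → write _, move stay, go to q1
q1 | _2[_]__21122   read _ → write 2, move right, go to q0
q0 | _22[_]_21122   read _ → write _, move stay, go to q1
q1 | _22[_]_21122   read _ → write 2, move right, go to q0
q0 | _222[_]21122   read _ → write _, move stay, go to q1
q1 | _222[_]21122   read _ → write 2, move right, go to q0
q0 | _2222[2]1122   read 2 → write _, move left, go to q0
q0 | _222[2]_1122   read 2 → write _, move left, go to q0
q0 | _22[2]__1122   read 2 → write _, move left, go to q0
q0 | _2[2]___1122   read 2 → write _, move left, go to q0
q0 | _[2]____1122   read 2 → write _, move left, go to q0
q0 | [_]_____1122   read _ → write _, move stay, go to q1
q1 | [_]_____1122   read _ → write 2, move right, go to q0
q0 | 2[_]____1122   read _ → write _, move stay, go to q1
q1 | 2[_]____1122   read _ → write 2, move right, go to q0
q0 | 22[_]___1122   read _ → write _, move stay, go to q1
q1 | 22[_]___1122   read _ → write 2, move right, go to q0
q0 | 222[_]__1122   read _ → write _, move stay, go to q1
q1 | 222[_]__1122   read _ → write 2, move right, go to q0
q0 | 2222[_]_1122   read _ → write _, move stay, go to q1
q1 | 2222[_]_1122   read _ → write 2, move right, go to q0
q0 | 22222[_]1122   read _ → write _, move stay, go to q1
q1 | 22222[_]1122   read _ → write 2, move right, go to q0
q0 | 222222[1]122
The non-blank tape span at halt is 2222221122.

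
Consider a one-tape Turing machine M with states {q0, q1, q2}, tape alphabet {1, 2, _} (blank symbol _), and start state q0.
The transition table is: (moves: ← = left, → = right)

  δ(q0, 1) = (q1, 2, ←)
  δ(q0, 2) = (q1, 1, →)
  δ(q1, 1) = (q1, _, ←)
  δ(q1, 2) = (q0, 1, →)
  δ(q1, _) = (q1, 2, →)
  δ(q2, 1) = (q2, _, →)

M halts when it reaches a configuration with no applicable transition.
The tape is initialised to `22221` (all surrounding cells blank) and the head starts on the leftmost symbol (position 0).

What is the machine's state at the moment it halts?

state=q0 head=0 tape=_[2]2221_   (q0,2)→(q1,1,→)
state=q1 head=1 tape=_1[2]221_   (q1,2)→(q0,1,→)
state=q0 head=2 tape=_11[2]21_   (q0,2)→(q1,1,→)
state=q1 head=3 tape=_111[2]1_   (q1,2)→(q0,1,→)
state=q0 head=4 tape=_1111[1]_   (q0,1)→(q1,2,←)
state=q1 head=3 tape=_111[1]2_   (q1,1)→(q1,_,←)
state=q1 head=2 tape=_11[1]_2_   (q1,1)→(q1,_,←)
state=q1 head=1 tape=_1[1]__2_   (q1,1)→(q1,_,←)
state=q1 head=0 tape=_[1]___2_   (q1,1)→(q1,_,←)
state=q1 head=-1 tape=[_]____2_   (q1,_)→(q1,2,→)
state=q1 head=0 tape=2[_]___2_   (q1,_)→(q1,2,→)
state=q1 head=1 tape=22[_]__2_   (q1,_)→(q1,2,→)
state=q1 head=2 tape=222[_]_2_   (q1,_)→(q1,2,→)
state=q1 head=3 tape=2222[_]2_   (q1,_)→(q1,2,→)
state=q1 head=4 tape=22222[2]_   (q1,2)→(q0,1,→)
state=q0 head=5 tape=222221[_]
No transition is defined for (q0, _); M halts in state q0.

q0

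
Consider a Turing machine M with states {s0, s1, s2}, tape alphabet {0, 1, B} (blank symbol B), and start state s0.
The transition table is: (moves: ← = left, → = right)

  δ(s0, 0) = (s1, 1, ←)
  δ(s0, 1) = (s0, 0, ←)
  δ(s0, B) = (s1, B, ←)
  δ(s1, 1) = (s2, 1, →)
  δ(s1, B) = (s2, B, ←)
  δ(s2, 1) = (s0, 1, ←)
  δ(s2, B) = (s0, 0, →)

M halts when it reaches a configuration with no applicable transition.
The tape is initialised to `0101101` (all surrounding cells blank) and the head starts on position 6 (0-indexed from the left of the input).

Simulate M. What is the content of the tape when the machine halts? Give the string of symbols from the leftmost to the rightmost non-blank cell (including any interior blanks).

0B1010010

s0 | BB010110[1]   read 1 → write 0, move ←, go to s0
s0 | BB01011[0]0   read 0 → write 1, move ←, go to s1
s1 | BB0101[1]10   read 1 → write 1, move →, go to s2
s2 | BB01011[1]0   read 1 → write 1, move ←, go to s0
s0 | BB0101[1]10   read 1 → write 0, move ←, go to s0
s0 | BB010[1]010   read 1 → write 0, move ←, go to s0
s0 | BB01[0]0010   read 0 → write 1, move ←, go to s1
s1 | BB0[1]10010   read 1 → write 1, move →, go to s2
s2 | BB01[1]0010   read 1 → write 1, move ←, go to s0
s0 | BB0[1]10010   read 1 → write 0, move ←, go to s0
s0 | BB[0]010010   read 0 → write 1, move ←, go to s1
s1 | B[B]1010010   read B → write B, move ←, go to s2
s2 | [B]B1010010   read B → write 0, move →, go to s0
s0 | 0[B]1010010   read B → write B, move ←, go to s1
s1 | [0]B1010010
The non-blank tape span at halt is 0B1010010.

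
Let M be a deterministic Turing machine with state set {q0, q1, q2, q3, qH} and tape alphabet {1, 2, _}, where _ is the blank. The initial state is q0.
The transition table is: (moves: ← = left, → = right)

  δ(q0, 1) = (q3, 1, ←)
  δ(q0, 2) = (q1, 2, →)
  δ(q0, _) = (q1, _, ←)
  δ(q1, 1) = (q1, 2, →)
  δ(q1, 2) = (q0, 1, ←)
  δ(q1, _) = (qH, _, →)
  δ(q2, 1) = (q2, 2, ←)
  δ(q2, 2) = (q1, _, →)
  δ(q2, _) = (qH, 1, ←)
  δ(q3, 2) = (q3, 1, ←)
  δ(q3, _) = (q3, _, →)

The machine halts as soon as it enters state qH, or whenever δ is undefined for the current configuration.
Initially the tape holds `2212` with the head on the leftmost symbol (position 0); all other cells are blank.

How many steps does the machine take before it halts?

q0 | [2]212__   read 2 → write 2, move →, go to q1
q1 | 2[2]12__   read 2 → write 1, move ←, go to q0
q0 | [2]112__   read 2 → write 2, move →, go to q1
q1 | 2[1]12__   read 1 → write 2, move →, go to q1
q1 | 22[1]2__   read 1 → write 2, move →, go to q1
q1 | 222[2]__   read 2 → write 1, move ←, go to q0
q0 | 22[2]1__   read 2 → write 2, move →, go to q1
q1 | 222[1]__   read 1 → write 2, move →, go to q1
q1 | 2222[_]_   read _ → write _, move →, go to qH
qH | 2222_[_]
M halts after 9 transitions.

9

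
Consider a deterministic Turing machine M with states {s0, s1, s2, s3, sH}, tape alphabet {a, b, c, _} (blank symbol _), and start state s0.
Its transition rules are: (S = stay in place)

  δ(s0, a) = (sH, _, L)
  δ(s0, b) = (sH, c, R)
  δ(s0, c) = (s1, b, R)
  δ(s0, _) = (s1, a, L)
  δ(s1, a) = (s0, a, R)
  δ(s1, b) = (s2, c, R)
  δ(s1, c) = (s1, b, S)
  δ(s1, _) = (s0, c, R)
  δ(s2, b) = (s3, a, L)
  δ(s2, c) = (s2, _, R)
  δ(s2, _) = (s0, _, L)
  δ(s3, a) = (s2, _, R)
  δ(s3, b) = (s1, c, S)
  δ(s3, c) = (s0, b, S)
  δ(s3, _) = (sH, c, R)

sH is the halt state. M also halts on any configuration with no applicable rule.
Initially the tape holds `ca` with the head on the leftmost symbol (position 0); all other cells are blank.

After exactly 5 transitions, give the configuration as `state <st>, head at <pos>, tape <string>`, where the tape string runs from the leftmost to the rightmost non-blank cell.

state sH, head at 1, tape ba

state=s0 head=0 tape=[c]a_   (s0,c)→(s1,b,R)
state=s1 head=1 tape=b[a]_   (s1,a)→(s0,a,R)
state=s0 head=2 tape=ba[_]   (s0,_)→(s1,a,L)
state=s1 head=1 tape=b[a]a   (s1,a)→(s0,a,R)
state=s0 head=2 tape=ba[a]   (s0,a)→(sH,_,L)
state=sH head=1 tape=b[a]_
After 5 steps: state sH, head at 1, tape ba.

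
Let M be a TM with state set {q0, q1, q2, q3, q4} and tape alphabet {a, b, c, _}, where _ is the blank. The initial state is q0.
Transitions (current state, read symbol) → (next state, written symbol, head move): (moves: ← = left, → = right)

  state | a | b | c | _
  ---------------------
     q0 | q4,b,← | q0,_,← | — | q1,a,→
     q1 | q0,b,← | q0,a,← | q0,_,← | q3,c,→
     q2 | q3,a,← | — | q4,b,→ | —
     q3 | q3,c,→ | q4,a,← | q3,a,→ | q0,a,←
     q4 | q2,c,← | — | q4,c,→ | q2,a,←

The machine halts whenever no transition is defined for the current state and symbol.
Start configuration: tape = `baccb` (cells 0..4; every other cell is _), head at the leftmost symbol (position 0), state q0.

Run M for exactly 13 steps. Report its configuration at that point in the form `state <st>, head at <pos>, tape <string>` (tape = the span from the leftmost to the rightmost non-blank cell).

state q3, head at 5, tape acacac

q0 | _[b]accb_   read b → write _, move ←, go to q0
q0 | [_]_accb_   read _ → write a, move →, go to q1
q1 | a[_]accb_   read _ → write c, move →, go to q3
q3 | ac[a]ccb_   read a → write c, move →, go to q3
q3 | acc[c]cb_   read c → write a, move →, go to q3
q3 | acca[c]b_   read c → write a, move →, go to q3
q3 | accaa[b]_   read b → write a, move ←, go to q4
q4 | acca[a]a_   read a → write c, move ←, go to q2
q2 | acc[a]ca_   read a → write a, move ←, go to q3
q3 | ac[c]aca_   read c → write a, move →, go to q3
q3 | aca[a]ca_   read a → write c, move →, go to q3
q3 | acac[c]a_   read c → write a, move →, go to q3
q3 | acaca[a]_   read a → write c, move →, go to q3
q3 | acacac[_]
After 13 steps: state q3, head at 5, tape acacac.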